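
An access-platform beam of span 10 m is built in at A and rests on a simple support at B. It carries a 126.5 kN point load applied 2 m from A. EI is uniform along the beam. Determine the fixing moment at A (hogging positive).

Choose R_B as the redundant. The primary structure is the cantilever fixed at A.
Deflection at B on the released cantilever, summing each load's contribution:
  point load 126.5 at a = 2: Pa²(3L − a)/(6EI) = 2361/EI
Flexibility coefficient — unit upward force at B: δ_{BB} = L³/(3EI) = 333.3/EI.
The prop prevents deflection at B: R_B = δ_0/δ_{BB} = 2361/333.3 = 7.084 kN.
Moment equilibrium about A: M_A = Σ(load moments about A) − R_B·L = 253 − 7.084×10 = 182.2 kN·m.

M_A = 182.2 kN·m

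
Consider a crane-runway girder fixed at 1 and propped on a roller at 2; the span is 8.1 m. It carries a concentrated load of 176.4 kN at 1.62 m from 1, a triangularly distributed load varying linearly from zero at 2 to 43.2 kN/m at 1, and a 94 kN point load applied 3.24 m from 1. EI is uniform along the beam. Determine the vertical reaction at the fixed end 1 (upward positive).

R_1 = 380.9 kN

Release the roller at 2. Primary structure: cantilever fixed at 1.
Downward deflection at the released point 2 due to the loads:
  point load 176.4 at a = 1.62: Pa²(3L − a)/(6EI) = 1750/EI
  triangular load, peak 43.2 at the fixed end: w₀L⁴/(30EI) = 6199/EI
  point load 94 at a = 3.24: Pa²(3L − a)/(6EI) = 3464/EI
  δ_0 = 11412/EI
Flexibility coefficient — unit upward force at 2: δ_{22} = L³/(3EI) = 177.1/EI.
The prop prevents deflection at 2: R_2 = δ_0/δ_{22} = 11412/177.1 = 64.42 kN.
Vertical equilibrium: R_1 = ΣP − R_2 = 445.4 − 64.42 = 380.9 kN.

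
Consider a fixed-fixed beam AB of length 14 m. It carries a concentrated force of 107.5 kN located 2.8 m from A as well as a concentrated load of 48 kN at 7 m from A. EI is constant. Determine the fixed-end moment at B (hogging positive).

Take the two fixed-end moments M_A, M_B as redundants; the released structure is the simple span AB.
End rotations of the released simple span under the applied load (×1/EI):
  at A: point load 107.5 at a = 2.8: Pab(L + b)/(6LEI) = 1011/EI
  at B: point load 107.5 at a = 2.8: Pab(L + a)/(6LEI) = 674.2/EI
  at A: point load 48 at a = 7: Pab(L + b)/(6LEI) = 588/EI
  at B: point load 48 at a = 7: Pab(L + a)/(6LEI) = 588/EI
  θ_A0 = 1599/EI,  θ_B0 = 1262/EI
Flexibility coefficients: a unit moment at one end gives L/(3EI) there and L/(6EI) at the far end, so f₁₁ = f₂₂ = 4.667/EI and f₁₂ = f₂₁ = 2.333/EI.
Compatibility — zero rotation at each built-in end:
  4.667 M_A + 2.333 M_B = 1599
  2.333 M_A + 4.667 M_B = 1262
Solving the pair gives M_A = 276.6 kN·m and M_B = 132.2 kN·m (hogging).

M_B = 132.2 kN·m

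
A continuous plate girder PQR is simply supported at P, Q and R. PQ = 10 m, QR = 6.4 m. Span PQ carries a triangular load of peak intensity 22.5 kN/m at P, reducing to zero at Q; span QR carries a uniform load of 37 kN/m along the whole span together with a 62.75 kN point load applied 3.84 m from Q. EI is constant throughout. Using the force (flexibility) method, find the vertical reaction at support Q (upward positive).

R_Q = 227.2 kN

Insert a hinge at Q; M_Q is the redundant, and each span becomes simply supported.
Rotations at Q on the released spans (each span's end-slope, ×1/EI):
  span PQ: triangular load, peak 22.5: 7w₀L³/(360EI) = 437.5/EI
  span QR: UDL 37: wL³/(24EI) = 404.1/EI
  span QR: point load 62.75 at a = 3.84: Pab(L + b)/(6LEI) = 143.9/EI
  relative rotation θ_0 = (437.5 + 548.1)/EI = 985.6/EI
A unit hogging moment at Q produces rotation L₁/(3EI) + L₂/(3EI) = 5.467/EI.
Compatibility: M_Q·(L₁+L₂)/(3EI) = θ_0, giving M_Q = 180.3 kN·m (hogging).
Span PQ, ΣM about P with M_Q applied at Q: R_Q^{PQ}·10 = 375 + 180.3, so R_Q^{PQ} = 55.53 kN and R_P = 112.5 − 55.53 = 56.97 kN.
Span QR, ΣM about R: R_Q^{QR}·6.4 = 918.4 + 180.3, so R_Q^{QR} = 171.7 kN and R_R = 299.6 − 171.7 = 127.9 kN.
R_Q = 55.53 + 171.7 = 227.2 kN.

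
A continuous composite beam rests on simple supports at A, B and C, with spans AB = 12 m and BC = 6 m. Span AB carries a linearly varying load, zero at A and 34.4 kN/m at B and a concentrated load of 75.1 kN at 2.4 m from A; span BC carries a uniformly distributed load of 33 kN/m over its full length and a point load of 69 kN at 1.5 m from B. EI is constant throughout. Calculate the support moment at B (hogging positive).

Release continuity at B by inserting a hinge; the redundant is the internal moment M_B. The primary structure is two simply-supported spans AB and BC.
Discontinuity in slope at B on the released structure — sum the simple-span end rotations:
  span AB: triangular load, peak 34.4: w₀L³/(45EI) = 1321/EI
  span AB: point load 75.1 at a = 2.4: Pab(L + a)/(6LEI) = 346.1/EI
  span BC: UDL 33: wL³/(24EI) = 297/EI
  span BC: point load 69 at a = 1.5: Pab(L + b)/(6LEI) = 135.8/EI
  relative rotation θ_0 = (1667 + 432.8)/EI = 2100/EI
A unit hogging moment at B produces rotation L₁/(3EI) + L₂/(3EI) = 6/EI.
Compatibility: M_B·(L₁+L₂)/(3EI) = θ_0, giving M_B = 350 kN·m (hogging).

M_B = 350 kN·m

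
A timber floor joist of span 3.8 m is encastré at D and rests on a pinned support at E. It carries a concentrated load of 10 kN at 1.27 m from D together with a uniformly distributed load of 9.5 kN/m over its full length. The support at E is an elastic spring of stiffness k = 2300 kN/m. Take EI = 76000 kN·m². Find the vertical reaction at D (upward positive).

Choose R_E as the redundant. The primary structure is the cantilever fixed at D.
Free-end deflection of the primary structure under the applied loading (downward +):
  point load 10 at a = 1.27: Pa²(3L − a)/(6EI) = 27.23/EI
  UDL 9.5: wL⁴/(8EI) = 247.6/EI
  δ_0 = 274.8/EI
Tip deflection under a unit load at E: L³/(3EI) = 18.29/EI.
With EI = 76000 kN·m²: δ_0 = 0.003616 m and δ_{EE} = 0.000241 m/kN.
Compatibility — the spring shortens by R_E/k under the reaction it provides: δ_0 − R_E·δ_{EE} = R_E/k. With 1/k = 0.000435 m/kN, R_E = δ_0 / (δ_{EE} + 1/k) = 0.003616 / (0.000241 + 0.000435) = 5.354 kN.
Vertical equilibrium: R_D = ΣP − R_E = 46.1 − 5.354 = 40.75 kN.

R_D = 40.75 kN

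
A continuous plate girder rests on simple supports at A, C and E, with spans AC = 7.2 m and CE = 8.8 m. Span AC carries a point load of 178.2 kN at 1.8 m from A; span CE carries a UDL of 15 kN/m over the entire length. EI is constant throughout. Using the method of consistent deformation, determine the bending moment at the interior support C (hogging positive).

M_C = 147.5 kN·m

Release continuity at C by inserting a hinge; the redundant is the internal moment M_C. The primary structure is two simply-supported spans AC and CE.
Discontinuity in slope at C on the released structure — sum the simple-span end rotations:
  span AC: point load 178.2 at a = 1.8: Pab(L + a)/(6LEI) = 360.9/EI
  span CE: UDL 15: wL³/(24EI) = 425.9/EI
  relative rotation θ_0 = (360.9 + 425.9)/EI = 786.8/EI
A unit hogging moment at C produces rotation L₁/(3EI) + L₂/(3EI) = 5.333/EI.
Compatibility: M_C·(L₁+L₂)/(3EI) = θ_0, giving M_C = 147.5 kN·m (hogging).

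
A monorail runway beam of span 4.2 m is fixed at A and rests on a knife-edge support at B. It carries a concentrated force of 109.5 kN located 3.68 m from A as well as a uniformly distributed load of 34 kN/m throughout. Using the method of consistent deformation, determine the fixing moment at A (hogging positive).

Choose R_B as the redundant. The primary structure is the cantilever fixed at A.
Downward deflection at the released point B due to the loads:
  point load 109.5 at a = 3.68: Pa²(3L − a)/(6EI) = 2205/EI
  UDL 34: wL⁴/(8EI) = 1322/EI
  δ_0 = 3527/EI
Tip deflection under a unit load at B: L³/(3EI) = 24.7/EI.
Compatibility at B: δ_0 − R_B·δ_{BB} = 0, so R_B = 3527/24.7 = 142.8 kN.
Moment equilibrium about A: M_A = Σ(load moments about A) − R_B·L = 702.8 − 142.8×4.2 = 103 kN·m.

M_A = 103 kN·m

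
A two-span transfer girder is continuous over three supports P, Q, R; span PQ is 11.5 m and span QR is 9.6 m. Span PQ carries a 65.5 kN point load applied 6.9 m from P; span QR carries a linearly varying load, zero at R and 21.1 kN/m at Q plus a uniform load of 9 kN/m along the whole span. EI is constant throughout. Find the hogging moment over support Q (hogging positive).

Take M_Q as the redundant. Released structure: two simple spans PQ and QR with a hinge at Q.
Rotations at Q on the released spans (each span's end-slope, ×1/EI):
  span PQ: point load 65.5 at a = 6.9: Pab(L + a)/(6LEI) = 554.4/EI
  span QR: triangular load, peak 21.1: w₀L³/(45EI) = 414.8/EI
  span QR: UDL 9: wL³/(24EI) = 331.8/EI
  relative rotation θ_0 = (554.4 + 746.6)/EI = 1301/EI
A unit hogging moment at Q produces rotation L₁/(3EI) + L₂/(3EI) = 7.033/EI.
Compatibility: M_Q·(L₁+L₂)/(3EI) = θ_0, giving M_Q = 185 kN·m (hogging).

M_Q = 185 kN·m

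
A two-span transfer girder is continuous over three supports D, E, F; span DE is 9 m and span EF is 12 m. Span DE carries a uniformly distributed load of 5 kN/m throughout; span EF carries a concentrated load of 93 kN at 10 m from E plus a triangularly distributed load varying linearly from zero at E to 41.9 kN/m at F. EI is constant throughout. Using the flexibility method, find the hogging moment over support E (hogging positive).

Insert a hinge at E; M_E is the redundant, and each span becomes simply supported.
Discontinuity in slope at E on the released structure — sum the simple-span end rotations:
  span DE: UDL 5: wL³/(24EI) = 151.9/EI
  span EF: point load 93 at a = 10: Pab(L + b)/(6LEI) = 361.7/EI
  span EF: triangular load, peak 41.9: 7w₀L³/(360EI) = 1408/EI
  relative rotation θ_0 = (151.9 + 1770)/EI = 1921/EI
A unit hogging moment at E produces rotation L₁/(3EI) + L₂/(3EI) = 7/EI.
Slope continuity at E: θ_0 = M_E·7/EI, so M_E = 1921/7 = 274.5 kN·m (hogging).

M_E = 274.5 kN·m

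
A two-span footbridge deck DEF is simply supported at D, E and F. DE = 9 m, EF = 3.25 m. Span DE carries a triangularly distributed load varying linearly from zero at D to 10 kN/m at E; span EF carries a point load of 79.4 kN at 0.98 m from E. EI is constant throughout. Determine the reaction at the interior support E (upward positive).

Insert a hinge at E; M_E is the redundant, and each span becomes simply supported.
Rotations at E on the released spans (each span's end-slope, ×1/EI):
  span DE: triangular load, peak 10: w₀L³/(45EI) = 162/EI
  span EF: point load 79.4 at a = 0.98: Pab(L + b)/(6LEI) = 50/EI
  relative rotation θ_0 = (162 + 50)/EI = 212/EI
A unit hogging moment at E produces rotation L₁/(3EI) + L₂/(3EI) = 4.083/EI.
Compatibility: M_E·(L₁+L₂)/(3EI) = θ_0, giving M_E = 51.92 kN·m (hogging).
Span DE, ΣM about D with M_E applied at E: R_E^{DE}·9 = 270 + 51.92, so R_E^{DE} = 35.77 kN and R_D = 45 − 35.77 = 9.231 kN.
Span EF, ΣM about F: R_E^{EF}·3.25 = 180.2 + 51.92, so R_E^{EF} = 71.43 kN and R_F = 79.4 − 71.43 = 7.967 kN.
R_E = 35.77 + 71.43 = 107.2 kN.

R_E = 107.2 kN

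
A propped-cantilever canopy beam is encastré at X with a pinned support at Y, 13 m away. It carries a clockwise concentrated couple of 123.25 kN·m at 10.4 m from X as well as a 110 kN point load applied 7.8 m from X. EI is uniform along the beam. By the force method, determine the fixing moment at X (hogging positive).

Choose R_Y as the redundant. The primary structure is the cantilever fixed at X.
Primary-structure tip deflection at Y by superposition:
  clockwise couple 123.25 at a = 10.4: M₀a(2L − a)/(2EI) = 9998/EI
  point load 110 at a = 7.8: Pa²(3L − a)/(6EI) = 34800/EI
  δ_0 = 44799/EI
Tip deflection under a unit load at Y: L³/(3EI) = 732.3/EI.
The prop prevents deflection at Y: R_Y = δ_0/δ_{YY} = 44799/732.3 = 61.17 kN.
Moment equilibrium about X: M_X = Σ(load moments about X) − R_Y·L = 981.2 − 61.17×13 = 186 kN·m.

M_X = 186 kN·m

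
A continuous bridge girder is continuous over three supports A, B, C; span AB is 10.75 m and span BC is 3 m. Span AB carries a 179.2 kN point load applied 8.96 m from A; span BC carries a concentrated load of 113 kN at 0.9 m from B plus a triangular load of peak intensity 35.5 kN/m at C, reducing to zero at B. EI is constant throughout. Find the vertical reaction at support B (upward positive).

R_B = 335.3 kN

Release continuity at B by inserting a hinge; the redundant is the internal moment M_B. The primary structure is two simply-supported spans AB and BC.
Rotations at B on the released spans (each span's end-slope, ×1/EI):
  span AB: point load 179.2 at a = 8.96: Pab(L + a)/(6LEI) = 878.3/EI
  span BC: point load 113 at a = 0.9: Pab(L + b)/(6LEI) = 60.51/EI
  span BC: triangular load, peak 35.5: 7w₀L³/(360EI) = 18.64/EI
  relative rotation θ_0 = (878.3 + 79.15)/EI = 957.4/EI
A unit hogging moment at B produces rotation L₁/(3EI) + L₂/(3EI) = 4.583/EI.
Slope continuity at B: θ_0 = M_B·4.583/EI, so M_B = 957.4/4.583 = 208.9 kN·m (hogging).
Span AB, ΣM about A with M_B applied at B: R_B^{AB}·10.75 = 1606 + 208.9, so R_B^{AB} = 168.8 kN and R_A = 179.2 − 168.8 = 10.41 kN.
Span BC, ΣM about C: R_B^{BC}·3 = 290.6 + 208.9, so R_B^{BC} = 166.5 kN and R_C = 166.2 − 166.5 = -0.2302 kN.
R_B = 168.8 + 166.5 = 335.3 kN.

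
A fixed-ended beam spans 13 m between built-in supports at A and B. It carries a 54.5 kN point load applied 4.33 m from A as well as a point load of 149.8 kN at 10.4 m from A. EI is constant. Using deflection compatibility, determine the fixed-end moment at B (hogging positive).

Release both end moments; the primary structure is a simply-supported span AB with redundants M_A and M_B.
End rotations of the released simple span under the applied load (×1/EI):
  at A: point load 54.5 at a = 4.33: Pab(L + b)/(6LEI) = 568.4/EI
  at B: point load 54.5 at a = 4.33: Pab(L + a)/(6LEI) = 454.6/EI
  at A: point load 149.8 at a = 10.4: Pab(L + b)/(6LEI) = 810.1/EI
  at B: point load 149.8 at a = 10.4: Pab(L + a)/(6LEI) = 1215/EI
  θ_A0 = 1379/EI,  θ_B0 = 1670/EI
Flexibility coefficients: a unit moment at one end gives L/(3EI) there and L/(6EI) at the far end, so f₁₁ = f₂₂ = 4.333/EI and f₁₂ = f₂₁ = 2.167/EI.
Compatibility — zero rotation at each built-in end:
  4.333 M_A + 2.167 M_B = 1379
  2.167 M_A + 4.333 M_B = 1670
Solving the pair gives M_A = 167.3 kN·m and M_B = 301.7 kN·m (hogging).

M_B = 301.7 kN·m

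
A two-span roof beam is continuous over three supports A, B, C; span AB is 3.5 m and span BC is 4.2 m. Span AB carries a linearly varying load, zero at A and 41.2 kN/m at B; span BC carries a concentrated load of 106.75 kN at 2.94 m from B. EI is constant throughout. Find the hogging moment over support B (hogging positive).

M_B = 48.68 kN·m

Take M_B as the redundant. Released structure: two simple spans AB and BC with a hinge at B.
End slopes at the hinge B, treating each span as simply supported:
  span AB: triangular load, peak 41.2: w₀L³/(45EI) = 39.25/EI
  span BC: point load 106.75 at a = 2.94: Pab(L + b)/(6LEI) = 85.68/EI
  relative rotation θ_0 = (39.25 + 85.68)/EI = 124.9/EI
A unit hogging moment at B produces rotation L₁/(3EI) + L₂/(3EI) = 2.567/EI.
Compatibility: M_B·(L₁+L₂)/(3EI) = θ_0, giving M_B = 48.68 kN·m (hogging).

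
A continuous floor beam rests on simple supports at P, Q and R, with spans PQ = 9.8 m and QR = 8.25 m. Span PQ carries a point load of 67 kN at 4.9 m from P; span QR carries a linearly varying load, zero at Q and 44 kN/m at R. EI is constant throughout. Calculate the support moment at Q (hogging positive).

Insert a hinge at Q; M_Q is the redundant, and each span becomes simply supported.
End slopes at the hinge Q, treating each span as simply supported:
  span PQ: point load 67 at a = 4.9: Pab(L + a)/(6LEI) = 402.2/EI
  span QR: triangular load, peak 44: 7w₀L³/(360EI) = 480.4/EI
  relative rotation θ_0 = (402.2 + 480.4)/EI = 882.6/EI
A unit hogging moment at Q produces rotation L₁/(3EI) + L₂/(3EI) = 6.017/EI.
Slope continuity at Q: θ_0 = M_Q·6.017/EI, so M_Q = 882.6/6.017 = 146.7 kN·m (hogging).

M_Q = 146.7 kN·m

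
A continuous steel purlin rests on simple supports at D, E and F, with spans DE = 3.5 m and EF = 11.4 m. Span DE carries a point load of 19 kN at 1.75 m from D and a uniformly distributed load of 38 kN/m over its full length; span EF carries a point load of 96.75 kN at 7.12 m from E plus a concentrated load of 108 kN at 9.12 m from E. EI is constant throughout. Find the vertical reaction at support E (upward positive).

R_E = 224.7 kN

Take M_E as the redundant. Released structure: two simple spans DE and EF with a hinge at E.
Rotations at E on the released spans (each span's end-slope, ×1/EI):
  span DE: point load 19 at a = 1.75: Pab(L + a)/(6LEI) = 14.55/EI
  span DE: UDL 38: wL³/(24EI) = 67.89/EI
  span EF: point load 96.75 at a = 7.12: Pab(L + b)/(6LEI) = 675.9/EI
  span EF: point load 108 at a = 9.12: Pab(L + b)/(6LEI) = 449.1/EI
  relative rotation θ_0 = (82.43 + 1125)/EI = 1207/EI
A unit hogging moment at E produces rotation L₁/(3EI) + L₂/(3EI) = 4.967/EI.
Slope continuity at E: θ_0 = M_E·4.967/EI, so M_E = 1207/4.967 = 243.1 kN·m (hogging).
Span DE, ΣM about D with M_E applied at E: R_E^{DE}·3.5 = 266 + 243.1, so R_E^{DE} = 145.5 kN and R_D = 152 − 145.5 = 6.54 kN.
Span EF, ΣM about F: R_E^{EF}·11.4 = 660.3 + 243.1, so R_E^{EF} = 79.25 kN and R_F = 204.8 − 79.25 = 125.5 kN.
R_E = 145.5 + 79.25 = 224.7 kN.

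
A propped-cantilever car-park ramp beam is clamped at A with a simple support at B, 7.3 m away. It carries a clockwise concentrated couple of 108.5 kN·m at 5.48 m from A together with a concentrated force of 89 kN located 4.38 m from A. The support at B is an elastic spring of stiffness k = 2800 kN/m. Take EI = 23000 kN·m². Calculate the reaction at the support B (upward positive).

Take the reaction at B as the redundant and release it; the primary structure is a cantilever fixed at A.
Free-end deflection of the primary structure under the applied loading (downward +):
  clockwise couple 108.5 at a = 5.48: M₀a(2L − a)/(2EI) = 2711/EI
  point load 89 at a = 4.38: Pa²(3L − a)/(6EI) = 4986/EI
  δ_0 = 7697/EI
Tip deflection under a unit load at B: L³/(3EI) = 129.7/EI.
With EI = 23000 kN·m²: δ_0 = 0.33465 m and δ_{BB} = 0.005638 m/kN.
Compatibility — the spring shortens by R_B/k under the reaction it provides: δ_0 − R_B·δ_{BB} = R_B/k. With 1/k = 0.000357 m/kN, R_B = δ_0 / (δ_{BB} + 1/k) = 0.33465 / (0.005638 + 0.000357) = 55.82 kN.

R_B = 55.82 kN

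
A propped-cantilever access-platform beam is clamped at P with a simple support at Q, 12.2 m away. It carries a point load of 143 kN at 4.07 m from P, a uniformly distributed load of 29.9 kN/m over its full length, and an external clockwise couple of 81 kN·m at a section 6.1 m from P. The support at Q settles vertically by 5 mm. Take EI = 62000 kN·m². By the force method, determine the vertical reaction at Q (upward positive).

Remove the prop at Q; the released (primary) structure is a cantilever built in at P.
Primary-structure tip deflection at Q by superposition:
  point load 143 at a = 4.07: Pa²(3L − a)/(6EI) = 12843/EI
  UDL 29.9: wL⁴/(8EI) = 82798/EI
  clockwise couple 81 at a = 6.1: M₀a(2L − a)/(2EI) = 4521/EI
  δ_0 = 100162/EI
Tip deflection under a unit load at Q: L³/(3EI) = 605.3/EI.
With EI = 62000 kN·m²: δ_0 = 1.6155 m and δ_{QQ} = 0.009763 m/kN.
Compatibility — the beam at Q must follow the support down by 0.005 m: δ_0 − R_Q·δ_{QQ} = 0.005, so R_Q = (1.6155 − 0.005)/0.009763 = 165 kN.

R_Q = 165 kN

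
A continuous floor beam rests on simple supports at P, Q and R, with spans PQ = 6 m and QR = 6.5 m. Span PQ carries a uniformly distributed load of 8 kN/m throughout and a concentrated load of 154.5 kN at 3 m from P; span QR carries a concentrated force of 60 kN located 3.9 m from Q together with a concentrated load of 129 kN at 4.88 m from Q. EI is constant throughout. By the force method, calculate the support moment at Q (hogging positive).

Release continuity at Q by inserting a hinge; the redundant is the internal moment M_Q. The primary structure is two simply-supported spans PQ and QR.
Discontinuity in slope at Q on the released structure — sum the simple-span end rotations:
  span PQ: UDL 8: wL³/(24EI) = 72/EI
  span PQ: point load 154.5 at a = 3: Pab(L + a)/(6LEI) = 347.6/EI
  span QR: point load 60 at a = 3.9: Pab(L + b)/(6LEI) = 142/EI
  span QR: point load 129 at a = 4.88: Pab(L + b)/(6LEI) = 212.3/EI
  relative rotation θ_0 = (419.6 + 354.3)/EI = 773.9/EI
A unit hogging moment at Q produces rotation L₁/(3EI) + L₂/(3EI) = 4.167/EI.
Slope continuity at Q: θ_0 = M_Q·4.167/EI, so M_Q = 773.9/4.167 = 185.7 kN·m (hogging).

M_Q = 185.7 kN·m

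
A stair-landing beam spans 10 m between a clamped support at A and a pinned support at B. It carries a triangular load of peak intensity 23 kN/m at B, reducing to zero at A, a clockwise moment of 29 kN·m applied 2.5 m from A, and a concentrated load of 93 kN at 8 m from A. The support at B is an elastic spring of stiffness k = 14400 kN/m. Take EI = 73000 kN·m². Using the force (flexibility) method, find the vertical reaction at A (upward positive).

Remove the prop at B; the released (primary) structure is a cantilever built in at A.
Deflection at B on the released cantilever, summing each load's contribution:
  triangular load, peak 23 at the free end: 11w₀L⁴/(120EI) = 21083/EI
  clockwise couple 29 at a = 2.5: M₀a(2L − a)/(2EI) = 634.4/EI
  point load 93 at a = 8: Pa²(3L − a)/(6EI) = 21824/EI
  δ_0 = 43542/EI
Tip deflection under a unit load at B: L³/(3EI) = 333.3/EI.
With EI = 73000 kN·m²: δ_0 = 0.59646 m and δ_{BB} = 0.004566 m/kN.
Compatibility — the spring shortens by R_B/k under the reaction it provides: δ_0 − R_B·δ_{BB} = R_B/k. With 1/k = 0.000069 m/kN, R_B = δ_0 / (δ_{BB} + 1/k) = 0.59646 / (0.004566 + 0.000069) = 128.7 kN.
Vertical equilibrium: R_A = ΣP − R_B = 208 − 128.7 = 79.33 kN.

R_A = 79.33 kN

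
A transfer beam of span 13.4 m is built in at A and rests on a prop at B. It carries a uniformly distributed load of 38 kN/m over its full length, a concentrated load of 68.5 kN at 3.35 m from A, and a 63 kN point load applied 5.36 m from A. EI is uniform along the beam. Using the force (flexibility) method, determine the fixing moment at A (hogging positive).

M_A = 1166 kN·m

Remove the prop at B; the released (primary) structure is a cantilever built in at A.
Downward deflection at the released point B due to the loads:
  UDL 38: wL⁴/(8EI) = 153149/EI
  point load 68.5 at a = 3.35: Pa²(3L − a)/(6EI) = 4721/EI
  point load 63 at a = 5.36: Pa²(3L − a)/(6EI) = 10510/EI
  δ_0 = 168380/EI
Tip deflection under a unit load at B: L³/(3EI) = 802/EI.
Compatibility at B: δ_0 − R_B·δ_{BB} = 0, so R_B = 168380/802 = 209.9 kN.
Moment equilibrium about A: M_A = Σ(load moments about A) − R_B·L = 3979 − 209.9×13.4 = 1166 kN·m.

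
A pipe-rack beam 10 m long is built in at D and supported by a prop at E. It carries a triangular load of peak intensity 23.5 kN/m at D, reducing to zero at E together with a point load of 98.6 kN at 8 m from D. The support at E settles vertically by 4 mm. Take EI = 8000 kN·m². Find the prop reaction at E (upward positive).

R_E = 92.82 kN

Take the reaction at E as the redundant and release it; the primary structure is a cantilever fixed at D.
Downward deflection at the released point E due to the loads:
  triangular load, peak 23.5 at the fixed end: w₀L⁴/(30EI) = 7833/EI
  point load 98.6 at a = 8: Pa²(3L − a)/(6EI) = 23138/EI
  δ_0 = 30971/EI
Flexibility coefficient — unit upward force at E: δ_{EE} = L³/(3EI) = 333.3/EI.
With EI = 8000 kN·m²: δ_0 = 3.8714 m and δ_{EE} = 0.041667 m/kN.
Compatibility — the beam at E must follow the support down by 0.004 m: δ_0 − R_E·δ_{EE} = 0.004, so R_E = (3.8714 − 0.004)/0.041667 = 92.82 kN.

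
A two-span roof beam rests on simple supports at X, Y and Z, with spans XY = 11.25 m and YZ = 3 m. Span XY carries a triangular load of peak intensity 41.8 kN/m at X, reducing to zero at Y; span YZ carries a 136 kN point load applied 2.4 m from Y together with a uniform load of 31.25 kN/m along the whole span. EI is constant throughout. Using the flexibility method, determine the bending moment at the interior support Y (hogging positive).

Insert a hinge at Y; M_Y is the redundant, and each span becomes simply supported.
Discontinuity in slope at Y on the released structure — sum the simple-span end rotations:
  span XY: triangular load, peak 41.8: 7w₀L³/(360EI) = 1157/EI
  span YZ: point load 136 at a = 2.4: Pab(L + b)/(6LEI) = 39.17/EI
  span YZ: UDL 31.25: wL³/(24EI) = 35.16/EI
  relative rotation θ_0 = (1157 + 74.32)/EI = 1232/EI
A unit hogging moment at Y produces rotation L₁/(3EI) + L₂/(3EI) = 4.75/EI.
Compatibility: M_Y·(L₁+L₂)/(3EI) = θ_0, giving M_Y = 259.3 kN·m (hogging).

M_Y = 259.3 kN·m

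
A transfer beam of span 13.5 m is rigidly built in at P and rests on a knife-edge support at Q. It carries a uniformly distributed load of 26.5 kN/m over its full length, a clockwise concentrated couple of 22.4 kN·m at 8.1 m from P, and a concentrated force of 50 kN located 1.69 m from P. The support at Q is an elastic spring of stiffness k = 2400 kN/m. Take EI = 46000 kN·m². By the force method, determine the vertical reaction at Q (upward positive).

R_Q = 134.2 kN

Choose R_Q as the redundant. The primary structure is the cantilever fixed at P.
Deflection at Q on the released cantilever, summing each load's contribution:
  UDL 26.5: wL⁴/(8EI) = 110025/EI
  clockwise couple 22.4 at a = 8.1: M₀a(2L − a)/(2EI) = 1715/EI
  point load 50 at a = 1.69: Pa²(3L − a)/(6EI) = 923.7/EI
  δ_0 = 112663/EI
Tip deflection under a unit load at Q: L³/(3EI) = 820.1/EI.
With EI = 46000 kN·m²: δ_0 = 2.4492 m and δ_{QQ} = 0.017829 m/kN.
Compatibility — the spring shortens by R_Q/k under the reaction it provides: δ_0 − R_Q·δ_{QQ} = R_Q/k. With 1/k = 0.000417 m/kN, R_Q = δ_0 / (δ_{QQ} + 1/k) = 2.4492 / (0.017829 + 0.000417) = 134.2 kN.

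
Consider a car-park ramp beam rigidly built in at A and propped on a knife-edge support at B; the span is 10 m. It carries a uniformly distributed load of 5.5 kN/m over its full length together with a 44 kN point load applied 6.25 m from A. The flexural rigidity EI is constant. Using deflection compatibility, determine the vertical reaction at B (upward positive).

Remove the prop at B; the released (primary) structure is a cantilever built in at A.
Deflection at B on the released cantilever, summing each load's contribution:
  UDL 5.5: wL⁴/(8EI) = 6875/EI
  point load 44 at a = 6.25: Pa²(3L − a)/(6EI) = 6803/EI
  δ_0 = 13678/EI
Flexibility coefficient — unit upward force at B: δ_{BB} = L³/(3EI) = 333.3/EI.
The prop prevents deflection at B: R_B = δ_0/δ_{BB} = 13678/333.3 = 41.04 kN.

R_B = 41.04 kN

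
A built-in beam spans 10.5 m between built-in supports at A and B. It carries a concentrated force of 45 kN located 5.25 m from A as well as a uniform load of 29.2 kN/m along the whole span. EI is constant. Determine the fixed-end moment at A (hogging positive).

M_A = 327.3 kN·m

Take the two fixed-end moments M_A, M_B as redundants; the released structure is the simple span AB.
On the primary (simply-supported) span, the end slopes from the loading are:
  at A: point load 45 at a = 5.25: Pab(L + b)/(6LEI) = 310.1/EI
  at B: point load 45 at a = 5.25: Pab(L + a)/(6LEI) = 310.1/EI
  at A: UDL 29.2: wL³/(24EI) = 1408/EI
  at B: UDL 29.2: wL³/(24EI) = 1408/EI
  θ_A0 = 1719/EI,  θ_B0 = 1719/EI
Flexibility coefficients: a unit moment at one end gives L/(3EI) there and L/(6EI) at the far end, so f₁₁ = f₂₂ = 3.5/EI and f₁₂ = f₂₁ = 1.75/EI.
Compatibility — zero rotation at each built-in end:
  3.5 M_A + 1.75 M_B = 1719
  1.75 M_A + 3.5 M_B = 1719
Solving the pair gives M_A = 327.3 kN·m and M_B = 327.3 kN·m (hogging).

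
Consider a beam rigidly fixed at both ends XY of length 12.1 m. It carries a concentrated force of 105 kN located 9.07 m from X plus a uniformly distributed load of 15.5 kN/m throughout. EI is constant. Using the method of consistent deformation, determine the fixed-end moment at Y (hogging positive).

Release both end moments; the primary structure is a simply-supported span XY with redundants M_X and M_Y.
Simple-span end rotations at X and Y under the given loads:
  at X: point load 105 at a = 9.07: Pab(L + b)/(6LEI) = 601.4/EI
  at Y: point load 105 at a = 9.07: Pab(L + a)/(6LEI) = 841.4/EI
  at X: UDL 15.5: wL³/(24EI) = 1144/EI
  at Y: UDL 15.5: wL³/(24EI) = 1144/EI
  θ_X0 = 1746/EI,  θ_Y0 = 1986/EI
Flexibility coefficients: a unit moment at one end gives L/(3EI) there and L/(6EI) at the far end, so f₁₁ = f₂₂ = 4.033/EI and f₁₂ = f₂₁ = 2.017/EI.
Compatibility — zero rotation at each built-in end:
  4.033 M_X + 2.017 M_Y = 1746
  2.017 M_X + 4.033 M_Y = 1986
Solving the pair gives M_X = 248.8 kN·m and M_Y = 367.9 kN·m (hogging).

M_Y = 367.9 kN·m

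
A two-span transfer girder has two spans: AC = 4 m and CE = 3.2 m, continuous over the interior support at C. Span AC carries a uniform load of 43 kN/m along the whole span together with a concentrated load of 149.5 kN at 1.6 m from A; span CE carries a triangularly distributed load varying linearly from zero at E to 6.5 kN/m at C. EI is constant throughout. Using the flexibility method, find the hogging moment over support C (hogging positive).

M_C = 105.6 kN·m

Take M_C as the redundant. Released structure: two simple spans AC and CE with a hinge at C.
End slopes at the hinge C, treating each span as simply supported:
  span AC: UDL 43: wL³/(24EI) = 114.7/EI
  span AC: point load 149.5 at a = 1.6: Pab(L + a)/(6LEI) = 134/EI
  span CE: triangular load, peak 6.5: w₀L³/(45EI) = 4.733/EI
  relative rotation θ_0 = (248.6 + 4.733)/EI = 253.4/EI
A unit hogging moment at C produces rotation L₁/(3EI) + L₂/(3EI) = 2.4/EI.
Slope continuity at C: θ_0 = M_C·2.4/EI, so M_C = 253.4/2.4 = 105.6 kN·m (hogging).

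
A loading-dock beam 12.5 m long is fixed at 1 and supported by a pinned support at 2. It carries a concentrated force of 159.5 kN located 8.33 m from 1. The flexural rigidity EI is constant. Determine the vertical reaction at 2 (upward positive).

Choose R_2 as the redundant. The primary structure is the cantilever fixed at 1.
Primary-structure tip deflection at 2 by superposition:
  point load 159.5 at a = 8.33: Pa²(3L − a)/(6EI) = 53807/EI
Flexibility coefficient — unit upward force at 2: δ_{22} = L³/(3EI) = 651/EI.
Compatibility at 2: δ_0 − R_2·δ_{22} = 0, so R_2 = 53807/651 = 82.65 kN.

R_2 = 82.65 kN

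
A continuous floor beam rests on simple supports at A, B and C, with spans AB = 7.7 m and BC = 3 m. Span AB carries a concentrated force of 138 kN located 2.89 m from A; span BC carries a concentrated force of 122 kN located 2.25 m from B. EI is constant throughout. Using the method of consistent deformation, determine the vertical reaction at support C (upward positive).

Release continuity at B by inserting a hinge; the redundant is the internal moment M_B. The primary structure is two simply-supported spans AB and BC.
End slopes at the hinge B, treating each span as simply supported:
  span AB: point load 138 at a = 2.89: Pab(L + a)/(6LEI) = 439.7/EI
  span BC: point load 122 at a = 2.25: Pab(L + b)/(6LEI) = 42.89/EI
  relative rotation θ_0 = (439.7 + 42.89)/EI = 482.6/EI
A unit hogging moment at B produces rotation L₁/(3EI) + L₂/(3EI) = 3.567/EI.
Compatibility: M_B·(L₁+L₂)/(3EI) = θ_0, giving M_B = 135.3 kN·m (hogging).
Span BC, ΣM about C: R_B^{BC}·3 = 91.5 + 135.3, so R_B^{BC} = 75.6 kN and R_C = 122 − 75.6 = 46.4 kN.

R_C = 46.4 kN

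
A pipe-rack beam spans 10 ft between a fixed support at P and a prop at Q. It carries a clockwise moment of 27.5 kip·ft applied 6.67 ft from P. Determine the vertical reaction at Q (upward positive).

R_Q = 3.668 kip

Choose R_Q as the redundant. The primary structure is the cantilever fixed at P.
Free-end deflection of the primary structure under the applied loading (downward +):
  clockwise couple 27.5 at a = 6.67: M₀a(2L − a)/(2EI) = 1223/EI
Flexibility coefficient — unit upward force at Q: δ_{QQ} = L³/(3EI) = 333.3/EI.
Compatibility at Q: δ_0 − R_Q·δ_{QQ} = 0, so R_Q = 1223/333.3 = 3.668 kip.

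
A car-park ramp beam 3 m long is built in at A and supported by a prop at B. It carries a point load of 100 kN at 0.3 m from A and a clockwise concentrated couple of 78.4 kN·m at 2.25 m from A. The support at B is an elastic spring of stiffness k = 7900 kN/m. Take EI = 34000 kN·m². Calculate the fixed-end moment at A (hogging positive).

M_A = 30.87 kN·m

Release the roller at B. Primary structure: cantilever fixed at A.
Primary-structure tip deflection at B by superposition:
  point load 100 at a = 0.3: Pa²(3L − a)/(6EI) = 13.05/EI
  clockwise couple 78.4 at a = 2.25: M₀a(2L − a)/(2EI) = 330.8/EI
  δ_0 = 343.8/EI
Flexibility coefficient — unit upward force at B: δ_{BB} = L³/(3EI) = 9/EI.
With EI = 34000 kN·m²: δ_0 = 0.010112 m and δ_{BB} = 0.000265 m/kN.
Compatibility — the spring shortens by R_B/k under the reaction it provides: δ_0 − R_B·δ_{BB} = R_B/k. With 1/k = 0.000127 m/kN, R_B = δ_0 / (δ_{BB} + 1/k) = 0.010112 / (0.000265 + 0.000127) = 25.84 kN.
Moment equilibrium about A: M_A = Σ(load moments about A) − R_B·L = 108.4 − 25.84×3 = 30.87 kN·m.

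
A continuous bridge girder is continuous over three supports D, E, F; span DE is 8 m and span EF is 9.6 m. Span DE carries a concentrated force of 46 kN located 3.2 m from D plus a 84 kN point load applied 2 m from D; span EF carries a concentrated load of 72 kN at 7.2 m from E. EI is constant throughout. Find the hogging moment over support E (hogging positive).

M_E = 108.1 kN·m

Release continuity at E by inserting a hinge; the redundant is the internal moment M_E. The primary structure is two simply-supported spans DE and EF.
End slopes at the hinge E, treating each span as simply supported:
  span DE: point load 46 at a = 3.2: Pab(L + a)/(6LEI) = 164.9/EI
  span DE: point load 84 at a = 2: Pab(L + a)/(6LEI) = 210/EI
  span EF: point load 72 at a = 7.2: Pab(L + b)/(6LEI) = 259.2/EI
  relative rotation θ_0 = (374.9 + 259.2)/EI = 634.1/EI
A unit hogging moment at E produces rotation L₁/(3EI) + L₂/(3EI) = 5.867/EI.
Slope continuity at E: θ_0 = M_E·5.867/EI, so M_E = 634.1/5.867 = 108.1 kN·m (hogging).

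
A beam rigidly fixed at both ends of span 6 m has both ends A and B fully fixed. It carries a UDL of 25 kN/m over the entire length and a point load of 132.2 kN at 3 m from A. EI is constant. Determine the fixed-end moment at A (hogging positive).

M_A = 174.2 kN·m

Take the two fixed-end moments M_A, M_B as redundants; the released structure is the simple span AB.
On the primary (simply-supported) span, the end slopes from the loading are:
  at A: UDL 25: wL³/(24EI) = 225/EI
  at B: UDL 25: wL³/(24EI) = 225/EI
  at A: point load 132.2 at a = 3: Pab(L + b)/(6LEI) = 297.4/EI
  at B: point load 132.2 at a = 3: Pab(L + a)/(6LEI) = 297.4/EI
  θ_A0 = 522.5/EI,  θ_B0 = 522.5/EI
Flexibility coefficients: a unit moment at one end gives L/(3EI) there and L/(6EI) at the far end, so f₁₁ = f₂₂ = 2/EI and f₁₂ = f₂₁ = 1/EI.
Compatibility — zero rotation at each built-in end:
  2 M_A + 1 M_B = 522.5
  1 M_A + 2 M_B = 522.5
Solving the pair gives M_A = 174.2 kN·m and M_B = 174.2 kN·m (hogging).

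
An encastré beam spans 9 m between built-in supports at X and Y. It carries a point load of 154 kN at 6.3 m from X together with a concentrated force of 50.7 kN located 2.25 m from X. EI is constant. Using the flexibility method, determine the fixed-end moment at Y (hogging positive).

Release both end moments; the primary structure is a simply-supported span XY with redundants M_X and M_Y.
Simple-span end rotations at X and Y under the given loads:
  at X: point load 154 at a = 6.3: Pab(L + b)/(6LEI) = 567.6/EI
  at Y: point load 154 at a = 6.3: Pab(L + a)/(6LEI) = 742.2/EI
  at X: point load 50.7 at a = 2.25: Pab(L + b)/(6LEI) = 224.6/EI
  at Y: point load 50.7 at a = 2.25: Pab(L + a)/(6LEI) = 160.4/EI
  θ_X0 = 792.2/EI,  θ_Y0 = 902.6/EI
Flexibility coefficients: a unit moment at one end gives L/(3EI) there and L/(6EI) at the far end, so f₁₁ = f₂₂ = 3/EI and f₁₂ = f₂₁ = 1.5/EI.
Compatibility — zero rotation at each built-in end:
  3 M_X + 1.5 M_Y = 792.2
  1.5 M_X + 3 M_Y = 902.6
Solving the pair gives M_X = 151.5 kN·m and M_Y = 225.1 kN·m (hogging).

M_Y = 225.1 kN·m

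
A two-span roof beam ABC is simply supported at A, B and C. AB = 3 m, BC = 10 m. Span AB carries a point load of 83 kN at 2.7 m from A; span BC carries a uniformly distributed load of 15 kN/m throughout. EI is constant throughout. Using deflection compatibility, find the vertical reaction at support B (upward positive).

Release continuity at B by inserting a hinge; the redundant is the internal moment M_B. The primary structure is two simply-supported spans AB and BC.
End slopes at the hinge B, treating each span as simply supported:
  span AB: point load 83 at a = 2.7: Pab(L + a)/(6LEI) = 21.29/EI
  span BC: UDL 15: wL³/(24EI) = 625/EI
  relative rotation θ_0 = (21.29 + 625)/EI = 646.3/EI
A unit hogging moment at B produces rotation L₁/(3EI) + L₂/(3EI) = 4.333/EI.
Slope continuity at B: θ_0 = M_B·4.333/EI, so M_B = 646.3/4.333 = 149.1 kN·m (hogging).
Span AB, ΣM about A with M_B applied at B: R_B^{AB}·3 = 224.1 + 149.1, so R_B^{AB} = 124.4 kN and R_A = 83 − 124.4 = -41.41 kN.
Span BC, ΣM about C: R_B^{BC}·10 = 750 + 149.1, so R_B^{BC} = 89.91 kN and R_C = 150 − 89.91 = 60.09 kN.
R_B = 124.4 + 89.91 = 214.3 kN.

R_B = 214.3 kN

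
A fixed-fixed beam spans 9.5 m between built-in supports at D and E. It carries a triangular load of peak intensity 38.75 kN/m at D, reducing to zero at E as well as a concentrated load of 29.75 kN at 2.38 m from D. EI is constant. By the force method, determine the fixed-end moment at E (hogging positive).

Release both end moments; the primary structure is a simply-supported span DE with redundants M_D and M_E.
On the primary (simply-supported) span, the end slopes from the loading are:
  at D: triangular load, peak 38.75: w₀L³/(45EI) = 738.3/EI
  at E: triangular load, peak 38.75: 7w₀L³/(360EI) = 646/EI
  at D: point load 29.75 at a = 2.38: Pab(L + b)/(6LEI) = 147/EI
  at E: point load 29.75 at a = 2.38: Pab(L + a)/(6LEI) = 105.1/EI
  θ_D0 = 885.3/EI,  θ_E0 = 751.1/EI
Flexibility coefficients: a unit moment at one end gives L/(3EI) there and L/(6EI) at the far end, so f₁₁ = f₂₂ = 3.167/EI and f₁₂ = f₂₁ = 1.583/EI.
Compatibility — zero rotation at each built-in end:
  3.167 M_D + 1.583 M_E = 885.3
  1.583 M_D + 3.167 M_E = 751.1
Solving the pair gives M_D = 214.6 kN·m and M_E = 129.9 kN·m (hogging).

M_E = 129.9 kN·m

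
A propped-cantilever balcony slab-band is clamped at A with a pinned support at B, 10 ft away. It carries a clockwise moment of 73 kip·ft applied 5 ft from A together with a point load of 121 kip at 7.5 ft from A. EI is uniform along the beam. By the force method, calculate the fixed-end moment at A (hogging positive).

M_A = 132.7 kip·ft

Release the roller at B. Primary structure: cantilever fixed at A.
Deflection at B on the released cantilever, summing each load's contribution:
  clockwise couple 73 at a = 5: M₀a(2L − a)/(2EI) = 2738/EI
  point load 121 at a = 7.5: Pa²(3L − a)/(6EI) = 25523/EI
  δ_0 = 28261/EI
Tip deflection under a unit load at B: L³/(3EI) = 333.3/EI.
The prop prevents deflection at B: R_B = δ_0/δ_{BB} = 28261/333.3 = 84.78 kip.
Moment equilibrium about A: M_A = Σ(load moments about A) − R_B·L = 980.5 − 84.78×10 = 132.7 kip·ft.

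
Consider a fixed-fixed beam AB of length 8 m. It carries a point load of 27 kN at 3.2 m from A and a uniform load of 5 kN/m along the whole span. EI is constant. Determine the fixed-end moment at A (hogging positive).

M_A = 57.77 kN·m

Release both end moments; the primary structure is a simply-supported span AB with redundants M_A and M_B.
Simple-span end rotations at A and B under the given loads:
  at A: point load 27 at a = 3.2: Pab(L + b)/(6LEI) = 110.6/EI
  at B: point load 27 at a = 3.2: Pab(L + a)/(6LEI) = 96.77/EI
  at A: UDL 5: wL³/(24EI) = 106.7/EI
  at B: UDL 5: wL³/(24EI) = 106.7/EI
  θ_A0 = 217.3/EI,  θ_B0 = 203.4/EI
Flexibility coefficients: a unit moment at one end gives L/(3EI) there and L/(6EI) at the far end, so f₁₁ = f₂₂ = 2.667/EI and f₁₂ = f₂₁ = 1.333/EI.
Compatibility — zero rotation at each built-in end:
  2.667 M_A + 1.333 M_B = 217.3
  1.333 M_A + 2.667 M_B = 203.4
Solving the pair gives M_A = 57.77 kN·m and M_B = 47.4 kN·m (hogging).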